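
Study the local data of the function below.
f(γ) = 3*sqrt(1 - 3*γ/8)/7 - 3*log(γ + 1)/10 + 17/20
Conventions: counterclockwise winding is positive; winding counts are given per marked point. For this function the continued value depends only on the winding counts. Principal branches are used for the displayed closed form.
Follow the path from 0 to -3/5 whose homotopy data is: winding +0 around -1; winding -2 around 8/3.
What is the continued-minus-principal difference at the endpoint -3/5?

Continued minus principal equals 0.

The rational part is single-valued and drops out of the difference; each branch term changes only by its own monodromy.
(3/7)*sqrt(1 - γ/(8/3)): winding -2 is even, the square root returns to the same sheet, contribution 0.
(-3/10)*log(1 - γ/(-1)): winding 0 around -1, so this term returns to its principal value, contribution 0.
Summing the contributions at γ = -3/5 gives 0.


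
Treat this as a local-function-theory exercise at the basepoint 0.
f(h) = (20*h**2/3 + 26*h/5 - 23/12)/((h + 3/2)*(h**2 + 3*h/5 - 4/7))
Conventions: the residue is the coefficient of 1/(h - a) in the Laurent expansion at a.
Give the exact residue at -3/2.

The residue is 2219/327.

At the order-1 pole -3/2 set g(h) = (h - (-3/2))*f(h) = (20*h**2/3 + 26*h/5 - 23/12)/(h**2 + 3*h/5 - 4/7).
Simple pole: residue = g(a) at a = -3/2, which is 2219/327.


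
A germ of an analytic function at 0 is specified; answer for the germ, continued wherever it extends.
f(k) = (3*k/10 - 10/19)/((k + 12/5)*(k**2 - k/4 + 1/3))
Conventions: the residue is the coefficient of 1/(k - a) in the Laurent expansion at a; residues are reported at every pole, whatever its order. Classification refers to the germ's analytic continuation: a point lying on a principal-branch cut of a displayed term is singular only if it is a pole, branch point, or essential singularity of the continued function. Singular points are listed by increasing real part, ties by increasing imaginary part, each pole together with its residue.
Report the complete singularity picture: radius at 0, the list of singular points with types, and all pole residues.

Denominator factor (k**2 - k/4 + 1/3): discriminant -61/48, complex-conjugate roots (1/8) + ((1/24)*sqrt(183))*i and (1/8) - ((1/24)*sqrt(183))*i; poles of order 1, moduli (1/3)*sqrt(3) and (1/3)*sqrt(3).
Denominator factor (k + 12/5): pole of order 1 at -12/5, modulus 12/5.
The radius of convergence is the smallest modulus among the singular points: (1/3)*sqrt(3).
At the order-1 pole -12/5 set g(k) = (k - (-12/5))*f(k) = (3*k/10 - 10/19)/(k**2 - k/4 + 1/3).
Simple pole: residue = g(a) at a = -12/5, which is -888/4769.
The factor k**2 - k/4 + 1/3 splits as (k - a)(k - a') with a = (1/8) - ((1/24)*sqrt(183))*i, a' = (1/8) + ((1/24)*sqrt(183))*i. At the order-1 pole a set g(k) = (k - a)*f(k) = [(3*k/10 - 10/19)/(k + 12/5)] / (k - a').
Simple pole: residue = g(a) at a = (1/8) - ((1/24)*sqrt(183))*i, which is (444/4769) - ((3246/290909)*sqrt(183))*i.
The factor k**2 - k/4 + 1/3 splits as (k - a)(k - a') with a = (1/8) + ((1/24)*sqrt(183))*i, a' = (1/8) - ((1/24)*sqrt(183))*i. At the order-1 pole a set g(k) = (k - a)*f(k) = [(3*k/10 - 10/19)/(k + 12/5)] / (k - a').
Simple pole: residue = g(a) at a = (1/8) + ((1/24)*sqrt(183))*i, which is (444/4769) + ((3246/290909)*sqrt(183))*i.
List the singular points by increasing real part (a conjugate pair: the negative imaginary part first).

Radius of convergence at 0: (1/3)*sqrt(3).
At -12/5: a pole of order 1; residue -888/4769.
At (1/8) - ((1/24)*sqrt(183))*i: a pole of order 1; residue (444/4769) - ((3246/290909)*sqrt(183))*i.
At (1/8) + ((1/24)*sqrt(183))*i: a pole of order 1; residue (444/4769) + ((3246/290909)*sqrt(183))*i.


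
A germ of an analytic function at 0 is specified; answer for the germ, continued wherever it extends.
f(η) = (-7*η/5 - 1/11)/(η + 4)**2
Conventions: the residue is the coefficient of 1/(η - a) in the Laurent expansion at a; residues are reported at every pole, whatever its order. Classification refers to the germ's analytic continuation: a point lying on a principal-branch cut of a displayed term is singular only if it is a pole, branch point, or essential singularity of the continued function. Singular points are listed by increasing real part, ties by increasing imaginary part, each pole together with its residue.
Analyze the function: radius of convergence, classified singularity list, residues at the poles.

Denominator factor (η + 4)^2: pole of order 2 at -4, modulus 4.
The radius of convergence is the smallest modulus among the singular points: 4.
At the order-2 pole -4 set g(η) = (η - (-4))^2*f(η) = -7*η/5 - 1/11.
Order-2 pole: residue = g'(a); g'(-4) = -7/5, so the residue is -7/5.

Radius of convergence at 0: 4.
At -4: a pole of order 2; residue -7/5.


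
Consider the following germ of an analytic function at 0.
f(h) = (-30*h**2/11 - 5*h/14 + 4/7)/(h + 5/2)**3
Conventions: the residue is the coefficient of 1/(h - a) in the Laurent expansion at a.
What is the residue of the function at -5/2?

At the order-3 pole -5/2 set g(h) = (h - (-5/2))^3*f(h) = -30*h**2/11 - 5*h/14 + 4/7.
Order-3 pole: residue = g''(a)/2; g''(-5/2) = -60/11, so the residue is -30/11.

The residue is -30/11.


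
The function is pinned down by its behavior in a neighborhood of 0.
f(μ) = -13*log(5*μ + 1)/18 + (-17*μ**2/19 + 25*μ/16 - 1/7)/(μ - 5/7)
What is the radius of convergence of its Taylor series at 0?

Denominator factor (μ - 5/7): pole of order 1 at 5/7, modulus 5/7.
Branch term (-13/18)*log(1 - μ/(-1/5)): its argument vanishes at μ = -1/5, a logarithmic branch point, modulus 1/5.
The radius of convergence is the smallest modulus among the singular points: 1/5.

The radius of convergence is 1/5.


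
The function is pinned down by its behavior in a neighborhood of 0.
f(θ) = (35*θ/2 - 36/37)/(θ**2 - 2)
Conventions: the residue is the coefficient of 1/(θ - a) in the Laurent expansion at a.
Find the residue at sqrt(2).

The residue is 35/4 - (9/37)*sqrt(2).

The factor θ**2 - 2 splits as (θ - a)(θ - a') with a = sqrt(2), a' = -sqrt(2). At the order-1 pole a set g(θ) = (θ - a)*f(θ) = [35*θ/2 - 36/37] / (θ - a').
Simple pole: residue = g(a) at a = sqrt(2), which is 35/4 - (9/37)*sqrt(2).


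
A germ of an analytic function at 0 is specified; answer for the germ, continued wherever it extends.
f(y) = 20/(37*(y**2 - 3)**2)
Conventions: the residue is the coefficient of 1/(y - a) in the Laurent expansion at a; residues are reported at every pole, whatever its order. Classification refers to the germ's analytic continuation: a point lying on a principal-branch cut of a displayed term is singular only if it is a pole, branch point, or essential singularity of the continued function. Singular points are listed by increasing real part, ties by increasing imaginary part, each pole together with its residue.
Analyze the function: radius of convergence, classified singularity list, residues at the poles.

Denominator factor (y**2 - 3)^2: discriminant 12, real irrational roots sqrt(3) and -sqrt(3); poles of order 2, moduli sqrt(3) and sqrt(3).
The radius of convergence is the smallest modulus among the singular points: sqrt(3).
The factor y**2 - 3 splits as (y - a)(y - a') with a = -sqrt(3), a' = sqrt(3). At the order-2 pole a set g(y) = (y - a)^2*f(y) = [20/37] / (y - a')^2.
Order-2 pole: residue = g'(a); g'(-sqrt(3)) = (5/333)*sqrt(3), so the residue is (5/333)*sqrt(3).
The factor y**2 - 3 splits as (y - a)(y - a') with a = sqrt(3), a' = -sqrt(3). At the order-2 pole a set g(y) = (y - a)^2*f(y) = [20/37] / (y - a')^2.
Order-2 pole: residue = g'(a); g'(sqrt(3)) = -(5/333)*sqrt(3), so the residue is -(5/333)*sqrt(3).
List the singular points by increasing real part (a conjugate pair: the negative imaginary part first).

Radius of convergence at 0: sqrt(3).
At -sqrt(3): a pole of order 2; residue (5/333)*sqrt(3).
At sqrt(3): a pole of order 2; residue -(5/333)*sqrt(3).


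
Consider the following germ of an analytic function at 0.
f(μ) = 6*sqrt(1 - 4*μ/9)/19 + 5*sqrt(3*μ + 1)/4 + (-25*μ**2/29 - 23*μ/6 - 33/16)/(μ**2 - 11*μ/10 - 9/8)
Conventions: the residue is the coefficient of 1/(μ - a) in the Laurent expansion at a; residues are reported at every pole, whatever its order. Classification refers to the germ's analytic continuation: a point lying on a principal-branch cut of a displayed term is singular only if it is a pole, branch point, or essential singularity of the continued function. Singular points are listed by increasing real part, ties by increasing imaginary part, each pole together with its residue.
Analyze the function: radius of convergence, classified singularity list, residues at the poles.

Denominator factor (μ**2 - 11*μ/10 - 9/8): discriminant 571/100, real irrational roots 11/20 + (1/20)*sqrt(571) and 11/20 - (1/20)*sqrt(571); poles of order 1, moduli 11/20 + (1/20)*sqrt(571) and -11/20 + (1/20)*sqrt(571).
Branch term (5/4)*sqrt(1 - μ/(-1/3)): its argument vanishes at μ = -1/3, a square-root branch point, modulus 1/3.
Branch term (6/19)*sqrt(1 - μ/(9/4)): its argument vanishes at μ = 9/4, a square-root branch point, modulus 9/4.
The radius of convergence is the smallest modulus among the singular points: 1/3.
The branch terms are analytic at 11/20 - (1/20)*sqrt(571) and contribute nothing to the residue; only the rational part matters.
The factor μ**2 - 11*μ/10 - 9/8 splits as (μ - a)(μ - a') with a = 11/20 - (1/20)*sqrt(571), a' = 11/20 + (1/20)*sqrt(571). At the order-1 pole a set g(μ) = (μ - a)*(rational part) = [-25*μ**2/29 - 23*μ/6 - 33/16] / (μ - a').
Simple pole: residue = g(a) at a = 11/20 - (1/20)*sqrt(571), which is -208/87 + (39409/397416)*sqrt(571).
The branch terms are analytic at 11/20 + (1/20)*sqrt(571) and contribute nothing to the residue; only the rational part matters.
The factor μ**2 - 11*μ/10 - 9/8 splits as (μ - a)(μ - a') with a = 11/20 + (1/20)*sqrt(571), a' = 11/20 - (1/20)*sqrt(571). At the order-1 pole a set g(μ) = (μ - a)*(rational part) = [-25*μ**2/29 - 23*μ/6 - 33/16] / (μ - a').
Simple pole: residue = g(a) at a = 11/20 + (1/20)*sqrt(571), which is -208/87 - (39409/397416)*sqrt(571).
List the singular points by increasing real part (a conjugate pair: the negative imaginary part first).

Radius of convergence at 0: 1/3.
At 11/20 - (1/20)*sqrt(571): a pole of order 1; residue -208/87 + (39409/397416)*sqrt(571).
At -1/3: an algebraic (square-root) branch point.
At 11/20 + (1/20)*sqrt(571): a pole of order 1; residue -208/87 - (39409/397416)*sqrt(571).
At 9/4: an algebraic (square-root) branch point.


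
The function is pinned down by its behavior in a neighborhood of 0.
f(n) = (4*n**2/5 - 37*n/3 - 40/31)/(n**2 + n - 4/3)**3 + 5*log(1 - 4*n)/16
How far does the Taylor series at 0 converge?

Denominator factor (n**2 + n - 4/3)^3: discriminant 19/3, real irrational roots -1/2 + (1/6)*sqrt(57) and -1/2 - (1/6)*sqrt(57); poles of order 3, moduli -1/2 + (1/6)*sqrt(57) and 1/2 + (1/6)*sqrt(57).
Branch term (5/16)*log(1 - n/(1/4)): its argument vanishes at n = 1/4, a logarithmic branch point, modulus 1/4.
The radius of convergence is the smallest modulus among the singular points: 1/4.

The radius of convergence is 1/4.


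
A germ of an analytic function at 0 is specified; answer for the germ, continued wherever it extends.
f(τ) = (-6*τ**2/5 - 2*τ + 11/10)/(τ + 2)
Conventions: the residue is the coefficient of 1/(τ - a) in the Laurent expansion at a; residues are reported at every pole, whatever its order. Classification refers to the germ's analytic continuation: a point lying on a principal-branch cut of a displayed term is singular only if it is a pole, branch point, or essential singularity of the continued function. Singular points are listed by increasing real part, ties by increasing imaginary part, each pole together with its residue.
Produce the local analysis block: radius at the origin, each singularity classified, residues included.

Radius of convergence at 0: 2.
At -2: a pole of order 1; residue 3/10.

Denominator factor (τ + 2): pole of order 1 at -2, modulus 2.
The radius of convergence is the smallest modulus among the singular points: 2.
At the order-1 pole -2 set g(τ) = (τ - (-2))*f(τ) = -6*τ**2/5 - 2*τ + 11/10.
Simple pole: residue = g(a) at a = -2, which is 3/10.


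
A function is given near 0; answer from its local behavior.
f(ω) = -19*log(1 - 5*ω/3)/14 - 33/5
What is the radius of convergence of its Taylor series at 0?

Branch term (-19/14)*log(1 - ω/(3/5)): its argument vanishes at ω = 3/5, a logarithmic branch point, modulus 3/5.
The radius of convergence is the smallest modulus among the singular points: 3/5.

The radius of convergence is 3/5.


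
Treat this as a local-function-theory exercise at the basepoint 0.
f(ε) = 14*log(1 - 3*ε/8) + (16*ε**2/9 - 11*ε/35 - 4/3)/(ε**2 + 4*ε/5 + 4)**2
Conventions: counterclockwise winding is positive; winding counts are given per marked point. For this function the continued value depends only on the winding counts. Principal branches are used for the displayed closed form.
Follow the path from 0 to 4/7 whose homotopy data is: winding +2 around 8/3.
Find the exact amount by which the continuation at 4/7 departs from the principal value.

Continued minus principal equals (56)*pi*i.

The rational part is single-valued and drops out of the difference; each branch term changes only by its own monodromy.
(14)*log(1 - ε/(8/3)): each positive loop around 8/3 adds 2*pi*i to the log, so winding +2 contributes (14)*(2)*2*pi*i = (56)*pi*i.
Summing the contributions at ε = 4/7 gives (56)*pi*i.


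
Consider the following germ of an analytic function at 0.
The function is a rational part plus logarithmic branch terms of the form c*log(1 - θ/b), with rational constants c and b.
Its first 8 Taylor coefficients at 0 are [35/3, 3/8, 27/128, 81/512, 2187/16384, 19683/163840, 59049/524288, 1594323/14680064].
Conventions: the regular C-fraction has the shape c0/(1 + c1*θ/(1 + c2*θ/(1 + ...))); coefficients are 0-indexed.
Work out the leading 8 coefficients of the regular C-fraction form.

The regular C-fraction coefficients are [35/3, -9/280, -297/560, -35/176, -4/11, -297/1280, -423/1280, -81/329].

Taylor coefficients (read off): a_0 = 35/3, a_1 = 3/8, a_2 = 27/128, a_3 = 81/512, a_4 = 2187/16384, a_5 = 19683/163840, a_6 = 59049/524288, a_7 = 1594323/14680064.
c0 = a_0 = 35/3. Peel one level at a time: if S = 1 + c*θ/S' with S'(0) = 1, then c is the θ-coefficient of S and S' = c*θ/(S - 1).
S_1 = c0/f = 1 + (-9/280)*θ + (-2673/156800)*θ^2 + ...; c1 = -9/280.
S_2 = c1*θ/(S_1 - 1) = 1 + (-297/560)*θ + (-27/256)*θ^2 + ...; c2 = -297/560.
S_3 = c2*θ/(S_2 - 1) = 1 + (-35/176)*θ + (-35/484)*θ^2 + ...; c3 = -35/176.
S_4 = c3*θ/(S_3 - 1) = 1 + (-4/11)*θ + (-27/320)*θ^2 + ...; c4 = -4/11.
S_5 = c4*θ/(S_4 - 1) = 1 + (-297/1280)*θ + (-125631/1638400)*θ^2 + ...; c5 = -297/1280.
S_6 = c5*θ/(S_5 - 1) = 1 + (-423/1280)*θ + (-729/8960)*θ^2 + ...; c6 = -423/1280.
S_7 = c6*θ/(S_6 - 1) = 1 + (-81/329)*θ + ...; c7 = -81/329.


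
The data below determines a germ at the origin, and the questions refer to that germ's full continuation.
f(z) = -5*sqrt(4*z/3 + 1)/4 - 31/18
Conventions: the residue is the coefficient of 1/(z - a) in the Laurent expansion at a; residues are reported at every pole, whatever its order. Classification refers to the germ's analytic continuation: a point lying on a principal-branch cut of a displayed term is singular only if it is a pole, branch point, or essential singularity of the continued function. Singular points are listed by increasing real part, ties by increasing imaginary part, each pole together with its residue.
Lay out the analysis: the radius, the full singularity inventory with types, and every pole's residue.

Radius of convergence at 0: 3/4.
At -3/4: an algebraic (square-root) branch point.

Branch term (-5/4)*sqrt(1 - z/(-3/4)): its argument vanishes at z = -3/4, a square-root branch point, modulus 3/4.
The radius of convergence is the smallest modulus among the singular points: 3/4.


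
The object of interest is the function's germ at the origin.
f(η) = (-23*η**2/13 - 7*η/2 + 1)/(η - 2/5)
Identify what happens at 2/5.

The point is a pole of order 1.

The denominator factor η - 2/5 vanishes at 2/5 and appears to the power 1; the numerator there equals -222/325, nonzero, and no other factor vanishes.
Hence a pole whose order is the multiplicity, 1.


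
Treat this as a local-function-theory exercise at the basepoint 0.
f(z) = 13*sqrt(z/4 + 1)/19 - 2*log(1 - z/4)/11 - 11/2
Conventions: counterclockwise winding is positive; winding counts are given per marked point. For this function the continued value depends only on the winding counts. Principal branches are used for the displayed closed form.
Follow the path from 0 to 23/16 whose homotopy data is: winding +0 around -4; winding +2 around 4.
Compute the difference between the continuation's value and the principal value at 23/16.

The rational part is single-valued and drops out of the difference; each branch term changes only by its own monodromy.
(13/19)*sqrt(1 - z/(-4)): winding +0 is even, the square root returns to the same sheet, contribution 0.
(-2/11)*log(1 - z/(4)): each positive loop around 4 adds 2*pi*i to the log, so winding +2 contributes (-2/11)*(2)*2*pi*i = -(8/11)*pi*i.
Summing the contributions at z = 23/16 gives -(8/11)*pi*i.

Continued minus principal equals -(8/11)*pi*i.


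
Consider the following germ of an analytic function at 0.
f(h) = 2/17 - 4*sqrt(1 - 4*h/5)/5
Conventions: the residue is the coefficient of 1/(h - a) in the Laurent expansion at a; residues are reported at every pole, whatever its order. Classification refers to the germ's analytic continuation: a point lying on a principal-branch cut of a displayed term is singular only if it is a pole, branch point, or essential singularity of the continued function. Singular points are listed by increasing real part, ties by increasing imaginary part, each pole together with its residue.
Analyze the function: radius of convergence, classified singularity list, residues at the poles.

Branch term (-4/5)*sqrt(1 - h/(5/4)): its argument vanishes at h = 5/4, a square-root branch point, modulus 5/4.
The radius of convergence is the smallest modulus among the singular points: 5/4.

Radius of convergence at 0: 5/4.
At 5/4: an algebraic (square-root) branch point.


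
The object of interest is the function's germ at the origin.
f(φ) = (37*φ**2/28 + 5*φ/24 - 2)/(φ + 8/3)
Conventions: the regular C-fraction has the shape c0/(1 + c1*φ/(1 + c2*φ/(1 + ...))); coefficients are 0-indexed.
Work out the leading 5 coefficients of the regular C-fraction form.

Taylor coefficients (expand at 0): a_0 = -3/4, a_1 = 23/64, a_2 = 1293/3584, a_3 = -3879/28672, a_4 = 11637/229376.
c0 = a_0 = -3/4. Peel one level at a time: if S = 1 + c*φ/S' with S'(0) = 1, then c is the φ-coefficient of S and S' = c*φ/(S - 1).
S_1 = c0/f = 1 + (23/48)*φ + (11461/16128)*φ^2 + ...; c1 = 23/48.
S_2 = c1*φ/(S_1 - 1) = 1 + (-11461/7728)*φ + (143523/103684)*φ^2 + ...; c2 = -11461/7728.
S_3 = c2*φ/(S_2 - 1) = 1 + (1722276/1845221)*φ + (-382345272/919481647)*φ^2 + ...; c3 = 1722276/1845221.
S_4 = c3*φ/(S_3 - 1) = 1 + (5106/11461)*φ + ...; c4 = 5106/11461.

The regular C-fraction coefficients are [-3/4, 23/48, -11461/7728, 1722276/1845221, 5106/11461].


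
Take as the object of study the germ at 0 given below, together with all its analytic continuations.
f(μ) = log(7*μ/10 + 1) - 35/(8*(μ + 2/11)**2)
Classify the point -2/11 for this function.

The point is a pole of order 2.

The denominator factor μ + 2/11 vanishes at -2/11 and appears to the power 2; the numerator there equals -35/8, nonzero, and no other factor vanishes.
The branch terms are analytic at this point.
Hence a pole whose order is the multiplicity, 2.


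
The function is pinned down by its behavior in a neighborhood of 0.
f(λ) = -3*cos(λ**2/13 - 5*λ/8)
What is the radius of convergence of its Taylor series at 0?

The radius of convergence is infinite.

The factor cos(λ**2/13 - 5*λ/8) is entire and contributes no finite singular point.
The polynomial part has no poles.
No finite singular points: the Taylor series at 0 converges everywhere.


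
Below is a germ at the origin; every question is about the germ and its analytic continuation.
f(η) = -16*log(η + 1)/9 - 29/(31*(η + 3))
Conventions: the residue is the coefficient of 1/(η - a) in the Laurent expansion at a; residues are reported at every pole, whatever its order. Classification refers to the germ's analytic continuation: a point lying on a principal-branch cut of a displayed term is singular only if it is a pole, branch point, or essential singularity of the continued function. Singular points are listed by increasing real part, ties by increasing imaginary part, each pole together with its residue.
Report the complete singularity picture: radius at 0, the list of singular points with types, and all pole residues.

Denominator factor (η + 3): pole of order 1 at -3, modulus 3.
Branch term (-16/9)*log(1 - η/(-1)): its argument vanishes at η = -1, a logarithmic branch point, modulus 1.
The radius of convergence is the smallest modulus among the singular points: 1.
The branch term is analytic at -3 and contributes nothing to the residue; only the rational part matters.
At the order-1 pole -3 set g(η) = (η - (-3))*(rational part) = -29/31.
Simple pole: residue = g(a) at a = -3, which is -29/31.
List the singular points by increasing real part (a conjugate pair: the negative imaginary part first).

Radius of convergence at 0: 1.
At -3: a pole of order 1; residue -29/31.
At -1: a logarithmic branch point.


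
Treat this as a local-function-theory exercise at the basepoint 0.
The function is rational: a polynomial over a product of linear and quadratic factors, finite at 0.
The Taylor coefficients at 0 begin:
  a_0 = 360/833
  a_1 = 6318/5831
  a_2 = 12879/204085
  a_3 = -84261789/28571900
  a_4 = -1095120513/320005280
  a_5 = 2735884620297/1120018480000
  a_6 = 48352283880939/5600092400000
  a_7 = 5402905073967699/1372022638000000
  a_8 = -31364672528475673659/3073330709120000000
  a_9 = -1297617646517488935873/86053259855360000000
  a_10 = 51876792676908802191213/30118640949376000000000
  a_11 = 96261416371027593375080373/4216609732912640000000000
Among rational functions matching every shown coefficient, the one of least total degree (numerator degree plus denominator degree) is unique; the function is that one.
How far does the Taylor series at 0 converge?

The radius of convergence is 1.

No rational of total degree below 10 reproduces all 12 coefficients; solving the [0/10] Pade equations on them gives f(β) = 40/(17*(β**2 - 3*β/4 + 1)**3*(β**2 - 3*β/10 + 7/3)**2), whose expansion matches every shown term.
Denominator factor (β**2 - 3*β/4 + 1)^3: discriminant -55/16, complex-conjugate roots (3/8) + ((1/8)*sqrt(55))*i and (3/8) - ((1/8)*sqrt(55))*i; poles of order 3, moduli 1 and 1.
Denominator factor (β**2 - 3*β/10 + 7/3)^2: discriminant -2773/300, complex-conjugate roots (3/20) + ((1/60)*sqrt(8319))*i and (3/20) - ((1/60)*sqrt(8319))*i; poles of order 2, moduli (1/3)*sqrt(21) and (1/3)*sqrt(21).
The radius of convergence is the smallest modulus among the singular points: 1.


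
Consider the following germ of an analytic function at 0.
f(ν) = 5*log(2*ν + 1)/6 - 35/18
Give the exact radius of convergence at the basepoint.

The radius of convergence is 1/2.

Branch term (5/6)*log(1 - ν/(-1/2)): its argument vanishes at ν = -1/2, a logarithmic branch point, modulus 1/2.
The radius of convergence is the smallest modulus among the singular points: 1/2.


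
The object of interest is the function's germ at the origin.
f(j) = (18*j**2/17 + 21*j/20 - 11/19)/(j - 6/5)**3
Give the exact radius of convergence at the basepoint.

The radius of convergence is 6/5.

Denominator factor (j - 6/5)^3: pole of order 3 at 6/5, modulus 6/5.
The radius of convergence is the smallest modulus among the singular points: 6/5.


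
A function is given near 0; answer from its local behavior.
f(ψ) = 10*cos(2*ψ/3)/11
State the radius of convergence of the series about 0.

The radius of convergence is infinite.

The factor cos(2*ψ/3) is entire and contributes no finite singular point.
The polynomial part has no poles.
No finite singular points: the Taylor series at 0 converges everywhere.


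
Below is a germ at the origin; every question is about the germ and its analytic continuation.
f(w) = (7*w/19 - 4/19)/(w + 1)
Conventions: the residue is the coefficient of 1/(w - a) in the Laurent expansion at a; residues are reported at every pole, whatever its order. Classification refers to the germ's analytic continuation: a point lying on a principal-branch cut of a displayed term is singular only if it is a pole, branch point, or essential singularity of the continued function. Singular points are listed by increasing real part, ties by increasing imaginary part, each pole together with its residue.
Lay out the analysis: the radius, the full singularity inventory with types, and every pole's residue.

Radius of convergence at 0: 1.
At -1: a pole of order 1; residue -11/19.

Denominator factor (w + 1): pole of order 1 at -1, modulus 1.
The radius of convergence is the smallest modulus among the singular points: 1.
At the order-1 pole -1 set g(w) = (w - (-1))*f(w) = 7*w/19 - 4/19.
Simple pole: residue = g(a) at a = -1, which is -11/19.


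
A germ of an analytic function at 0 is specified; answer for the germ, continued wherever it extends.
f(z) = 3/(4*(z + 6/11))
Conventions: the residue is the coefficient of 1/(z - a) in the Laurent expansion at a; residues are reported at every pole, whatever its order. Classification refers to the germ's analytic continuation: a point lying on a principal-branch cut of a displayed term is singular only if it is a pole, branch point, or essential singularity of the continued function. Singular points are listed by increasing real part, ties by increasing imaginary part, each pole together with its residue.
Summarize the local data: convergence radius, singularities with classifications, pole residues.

Radius of convergence at 0: 6/11.
At -6/11: a pole of order 1; residue 3/4.

Denominator factor (z + 6/11): pole of order 1 at -6/11, modulus 6/11.
The radius of convergence is the smallest modulus among the singular points: 6/11.
At the order-1 pole -6/11 set g(z) = (z - (-6/11))*f(z) = 3/4.
Simple pole: residue = g(a) at a = -6/11, which is 3/4.


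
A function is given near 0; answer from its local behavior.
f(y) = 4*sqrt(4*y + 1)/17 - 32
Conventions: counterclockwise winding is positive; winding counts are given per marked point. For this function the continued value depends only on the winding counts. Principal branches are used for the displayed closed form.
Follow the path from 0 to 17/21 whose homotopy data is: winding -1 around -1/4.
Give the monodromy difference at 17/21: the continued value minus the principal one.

The rational part is single-valued and drops out of the difference; each branch term changes only by its own monodromy.
(4/17)*sqrt(1 - y/(-1/4)): winding -1 is odd, the square root flips sign, contributing -2*(4/17)*sqrt(1 - (17/21)/(-1/4)) = -2*(4/17)*sqrt(89/21) = -(8/357)*sqrt(1869).
Summing the contributions at y = 17/21 gives -(8/357)*sqrt(1869).

Continued minus principal equals -(8/357)*sqrt(1869).


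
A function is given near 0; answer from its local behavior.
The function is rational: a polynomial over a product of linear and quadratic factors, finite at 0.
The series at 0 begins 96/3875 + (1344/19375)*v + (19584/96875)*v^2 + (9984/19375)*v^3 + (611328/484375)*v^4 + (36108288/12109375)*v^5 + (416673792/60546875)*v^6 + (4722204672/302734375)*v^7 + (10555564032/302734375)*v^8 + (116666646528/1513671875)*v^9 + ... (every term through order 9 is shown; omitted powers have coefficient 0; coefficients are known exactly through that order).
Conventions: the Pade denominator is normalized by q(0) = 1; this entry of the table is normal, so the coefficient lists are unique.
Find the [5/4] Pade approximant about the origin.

Taylor coefficients needed (read off): a_0 = 96/3875, a_1 = 1344/19375, a_2 = 19584/96875, a_3 = 9984/19375, a_4 = 611328/484375, a_5 = 36108288/12109375, a_6 = 416673792/60546875, a_7 = 4722204672/302734375, a_8 = 10555564032/302734375, a_9 = 116666646528/1513671875.
Write the denominator as Q(v) = 1 + q1*v + q2*v^2 + q3*v^3 + q4*v^4. Requiring Q*f - P = O(v^10) with deg P <= 5 kills the coefficients of v^6..v^9 in Q*f:
  v^6: a_6 + q1*a_5 + q2*a_4 + q3*a_3 + q4*a_2 = 0, i.e. 416673792/60546875 + (36108288/12109375)*q1 + (611328/484375)*q2 + (9984/19375)*q3 + (19584/96875)*q4 = 0.
  v^7: a_7 + q1*a_6 + q2*a_5 + q3*a_4 + q4*a_3 = 0, i.e. 4722204672/302734375 + (416673792/60546875)*q1 + (36108288/12109375)*q2 + (611328/484375)*q3 + (9984/19375)*q4 = 0.
  v^8: a_8 + q1*a_7 + q2*a_6 + q3*a_5 + q4*a_4 = 0, i.e. 10555564032/302734375 + (4722204672/302734375)*q1 + (416673792/60546875)*q2 + (36108288/12109375)*q3 + (611328/484375)*q4 = 0.
  v^9: a_9 + q1*a_8 + q2*a_7 + q3*a_6 + q4*a_5 = 0, i.e. 116666646528/1513671875 + (10555564032/302734375)*q1 + (4722204672/302734375)*q2 + (416673792/60546875)*q3 + (36108288/12109375)*q4 = 0.
Solving this linear system: q1 = -387008/125235, q2 = 39786/69575, q3 = 972544/347875, q4 = 880112/1043625.
The numerator is Q*f truncated at degree 5: P0 = a_0 = 96/3875; P1 = a_1 + q1*a_0 = -46528/6470475; P2 = a_2 + q1*a_1 + q2*a_0 = 63424/32352375; P3 = a_3 + q1*a_2 + q2*a_1 + q3*a_0 = -5248/10784125; P4 = a_4 + q1*a_3 + q2*a_2 + q3*a_1 + q4*a_0 = 3328/32352375; P5 = a_5 + q1*a_4 + q2*a_3 + q3*a_2 + q4*a_1 = -512/32352375.

The Pade approximant has numerator coefficients [96/3875, -46528/6470475, 63424/32352375, -5248/10784125, 3328/32352375, -512/32352375]; denominator coefficients [1, -387008/125235, 39786/69575, 972544/347875, 880112/1043625].


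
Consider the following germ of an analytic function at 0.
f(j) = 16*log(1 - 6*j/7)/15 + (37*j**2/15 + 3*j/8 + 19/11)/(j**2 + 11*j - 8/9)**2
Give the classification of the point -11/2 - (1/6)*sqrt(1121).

The denominator factor j**2 + 11*j - 8/9 vanishes at -11/2 - (1/6)*sqrt(1121) and appears to the power 2; the numerator there equals 717983/4752 + (3211/720)*sqrt(1121), nonzero, and no other factor vanishes.
The branch terms are analytic at this point.
Hence a pole whose order is the multiplicity, 2.

The point is a pole of order 2.


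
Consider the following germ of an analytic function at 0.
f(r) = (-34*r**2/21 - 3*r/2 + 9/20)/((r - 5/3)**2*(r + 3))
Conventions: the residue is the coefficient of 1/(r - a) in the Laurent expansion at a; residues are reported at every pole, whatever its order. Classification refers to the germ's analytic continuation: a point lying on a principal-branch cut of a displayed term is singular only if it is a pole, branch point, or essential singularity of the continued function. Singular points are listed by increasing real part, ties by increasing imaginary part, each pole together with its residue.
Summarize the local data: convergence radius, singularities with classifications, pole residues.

Denominator factor (r + 3): pole of order 1 at -3, modulus 3.
Denominator factor (r - 5/3)^2: pole of order 2 at 5/3, modulus 5/3.
The radius of convergence is the smallest modulus among the singular points: 5/3.
At the order-1 pole -3 set g(r) = (r - (-3))*f(r) = (-34*r**2/21 - 3*r/2 + 9/20)/(r - 5/3)**2.
Simple pole: residue = g(a) at a = -3, which is -12123/27440.
At the order-2 pole 5/3 set g(r) = (r - (5/3))^2*f(r) = (-34*r**2/21 - 3*r/2 + 9/20)/(r + 3).
Order-2 pole: residue = g'(a); g'(5/3) = -96911/82320, so the residue is -96911/82320.
List the singular points by increasing real part (a conjugate pair: the negative imaginary part first).

Radius of convergence at 0: 5/3.
At -3: a pole of order 1; residue -12123/27440.
At 5/3: a pole of order 2; residue -96911/82320.


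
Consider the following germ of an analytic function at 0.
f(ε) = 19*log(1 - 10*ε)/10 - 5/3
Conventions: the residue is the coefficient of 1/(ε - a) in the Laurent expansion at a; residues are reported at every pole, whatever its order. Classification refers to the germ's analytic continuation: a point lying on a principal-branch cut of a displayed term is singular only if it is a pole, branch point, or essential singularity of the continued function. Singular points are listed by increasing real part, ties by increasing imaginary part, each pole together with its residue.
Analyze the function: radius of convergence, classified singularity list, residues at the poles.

Radius of convergence at 0: 1/10.
At 1/10: a logarithmic branch point.

Branch term (19/10)*log(1 - ε/(1/10)): its argument vanishes at ε = 1/10, a logarithmic branch point, modulus 1/10.
The radius of convergence is the smallest modulus among the singular points: 1/10.


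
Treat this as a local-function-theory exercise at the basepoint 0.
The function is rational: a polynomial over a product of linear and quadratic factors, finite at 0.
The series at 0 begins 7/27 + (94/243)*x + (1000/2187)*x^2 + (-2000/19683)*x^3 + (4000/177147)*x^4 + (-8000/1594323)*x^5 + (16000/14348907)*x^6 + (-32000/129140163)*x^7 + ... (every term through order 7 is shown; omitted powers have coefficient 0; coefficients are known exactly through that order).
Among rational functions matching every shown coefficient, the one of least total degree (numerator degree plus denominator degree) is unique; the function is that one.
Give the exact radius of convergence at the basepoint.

No rational of total degree below 3 reproduces all 8 coefficients; solving the [2/1] Pade equations on them gives f(x) = (22*x**2/9 + 2*x + 7/6)/(x + 9/2), whose expansion matches every shown term.
Denominator factor (x + 9/2): pole of order 1 at -9/2, modulus 9/2.
The radius of convergence is the smallest modulus among the singular points: 9/2.

The radius of convergence is 9/2.


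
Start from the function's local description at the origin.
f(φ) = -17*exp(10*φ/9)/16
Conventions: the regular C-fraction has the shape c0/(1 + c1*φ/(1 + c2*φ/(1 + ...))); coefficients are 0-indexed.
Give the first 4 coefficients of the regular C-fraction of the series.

Taylor coefficients (expand at 0): a_0 = -17/16, a_1 = -85/72, a_2 = -425/648, a_3 = -2125/8748.
c0 = a_0 = -17/16. Peel one level at a time: if S = 1 + c*φ/S' with S'(0) = 1, then c is the φ-coefficient of S and S' = c*φ/(S - 1).
S_1 = c0/f = 1 + (-10/9)*φ + (50/81)*φ^2 + ...; c1 = -10/9.
S_2 = c1*φ/(S_1 - 1) = 1 + (5/9)*φ + (25/243)*φ^2 + ...; c2 = 5/9.
S_3 = c2*φ/(S_2 - 1) = 1 + (-5/27)*φ + ...; c3 = -5/27.

The regular C-fraction coefficients are [-17/16, -10/9, 5/9, -5/27].


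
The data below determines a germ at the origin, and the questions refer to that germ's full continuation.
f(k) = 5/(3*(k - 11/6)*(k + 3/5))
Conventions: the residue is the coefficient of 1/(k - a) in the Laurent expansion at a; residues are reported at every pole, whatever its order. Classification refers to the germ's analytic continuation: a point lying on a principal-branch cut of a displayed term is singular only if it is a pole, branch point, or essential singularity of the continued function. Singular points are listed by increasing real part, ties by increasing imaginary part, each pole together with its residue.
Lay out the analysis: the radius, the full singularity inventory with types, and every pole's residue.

Denominator factor (k + 3/5): pole of order 1 at -3/5, modulus 3/5.
Denominator factor (k - 11/6): pole of order 1 at 11/6, modulus 11/6.
The radius of convergence is the smallest modulus among the singular points: 3/5.
At the order-1 pole -3/5 set g(k) = (k - (-3/5))*f(k) = 5/(3*(k - 11/6)).
Simple pole: residue = g(a) at a = -3/5, which is -50/73.
At the order-1 pole 11/6 set g(k) = (k - (11/6))*f(k) = 5/(3*(k + 3/5)).
Simple pole: residue = g(a) at a = 11/6, which is 50/73.
List the singular points by increasing real part (a conjugate pair: the negative imaginary part first).

Radius of convergence at 0: 3/5.
At -3/5: a pole of order 1; residue -50/73.
At 11/6: a pole of order 1; residue 50/73.


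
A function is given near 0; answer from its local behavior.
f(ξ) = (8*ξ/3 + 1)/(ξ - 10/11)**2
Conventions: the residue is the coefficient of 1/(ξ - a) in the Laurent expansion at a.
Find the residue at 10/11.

The residue is 8/3.

At the order-2 pole 10/11 set g(ξ) = (ξ - (10/11))^2*f(ξ) = 8*ξ/3 + 1.
Order-2 pole: residue = g'(a); g'(10/11) = 8/3, so the residue is 8/3.


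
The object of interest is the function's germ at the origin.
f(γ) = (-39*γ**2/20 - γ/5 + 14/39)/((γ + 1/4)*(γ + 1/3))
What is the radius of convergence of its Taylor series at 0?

Denominator factor (γ + 1/4): pole of order 1 at -1/4, modulus 1/4.
Denominator factor (γ + 1/3): pole of order 1 at -1/3, modulus 1/3.
The radius of convergence is the smallest modulus among the singular points: 1/4.

The radius of convergence is 1/4.


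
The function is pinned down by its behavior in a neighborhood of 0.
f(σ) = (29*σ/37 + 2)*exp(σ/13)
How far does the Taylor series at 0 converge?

The factor exp(σ/13) is entire and contributes no finite singular point.
The polynomial part has no poles.
No finite singular points: the Taylor series at 0 converges everywhere.

The radius of convergence is infinite.


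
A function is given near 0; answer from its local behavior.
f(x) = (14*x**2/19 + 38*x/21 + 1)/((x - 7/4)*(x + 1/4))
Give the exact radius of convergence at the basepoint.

Denominator factor (x + 1/4): pole of order 1 at -1/4, modulus 1/4.
Denominator factor (x - 7/4): pole of order 1 at 7/4, modulus 7/4.
The radius of convergence is the smallest modulus among the singular points: 1/4.

The radius of convergence is 1/4.


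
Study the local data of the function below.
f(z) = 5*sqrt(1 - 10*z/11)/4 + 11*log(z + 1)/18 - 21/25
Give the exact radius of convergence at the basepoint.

Branch term (5/4)*sqrt(1 - z/(11/10)): its argument vanishes at z = 11/10, a square-root branch point, modulus 11/10.
Branch term (11/18)*log(1 - z/(-1)): its argument vanishes at z = -1, a logarithmic branch point, modulus 1.
The radius of convergence is the smallest modulus among the singular points: 1.

The radius of convergence is 1.


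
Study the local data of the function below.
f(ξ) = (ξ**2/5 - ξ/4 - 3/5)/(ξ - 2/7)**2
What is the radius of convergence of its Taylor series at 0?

Denominator factor (ξ - 2/7)^2: pole of order 2 at 2/7, modulus 2/7.
The radius of convergence is the smallest modulus among the singular points: 2/7.

The radius of convergence is 2/7.


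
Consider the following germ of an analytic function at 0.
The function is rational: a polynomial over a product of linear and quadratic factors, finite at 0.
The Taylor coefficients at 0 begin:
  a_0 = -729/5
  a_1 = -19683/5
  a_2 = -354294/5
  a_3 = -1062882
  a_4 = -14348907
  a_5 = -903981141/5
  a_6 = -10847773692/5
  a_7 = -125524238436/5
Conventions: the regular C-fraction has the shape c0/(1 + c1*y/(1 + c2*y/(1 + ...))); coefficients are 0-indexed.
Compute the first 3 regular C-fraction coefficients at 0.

Taylor coefficients (read off): a_0 = -729/5, a_1 = -19683/5, a_2 = -354294/5.
c0 = a_0 = -729/5. Peel one level at a time: if S = 1 + c*y/S' with S'(0) = 1, then c is the y-coefficient of S and S' = c*y/(S - 1).
S_1 = c0/f = 1 + (-27)*y + (243)*y^2 + ...; c1 = -27.
S_2 = c1*y/(S_1 - 1) = 1 + (9)*y + ...; c2 = 9.

The regular C-fraction coefficients are [-729/5, -27, 9].


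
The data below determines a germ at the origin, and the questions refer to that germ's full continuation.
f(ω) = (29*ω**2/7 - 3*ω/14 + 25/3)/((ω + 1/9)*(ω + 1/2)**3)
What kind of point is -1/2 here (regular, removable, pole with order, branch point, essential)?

The denominator factor ω + 1/2 vanishes at -1/2 and appears to the power 3; the numerator there equals 199/21, nonzero, and no other factor vanishes.
Hence a pole whose order is the multiplicity, 3.

The point is a pole of order 3.


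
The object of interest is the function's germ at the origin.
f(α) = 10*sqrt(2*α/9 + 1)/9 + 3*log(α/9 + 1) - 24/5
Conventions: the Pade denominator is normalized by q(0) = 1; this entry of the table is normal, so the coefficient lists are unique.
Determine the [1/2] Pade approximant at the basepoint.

Taylor coefficients needed (expand at 0): a_0 = -166/45, a_1 = 37/81, a_2 = -37/1458, a_3 = 14/6561.
Write the denominator as Q(α) = 1 + q1*α + q2*α^2. Requiring Q*f - P = O(α^4) with deg P <= 1 kills the coefficients of α^2..α^3 in Q*f:
  α^2: a_2 + q1*a_1 + q2*a_0 = 0, i.e. -37/1458 + (37/81)*q1 + (-166/45)*q2 = 0.
  α^3: a_3 + q1*a_2 + q2*a_1 = 0, i.e. 14/6561 + (-37/1458)*q1 + (37/81)*q2 = 0.
Solving this linear system: q1 = 2197/67932, q2 = -95/33048.
The numerator is Q*f truncated at degree 1: P0 = a_0 = -166/45; P1 = a_1 + q1*a_0 = 515839/1528470.

The Pade approximant has numerator coefficients [-166/45, 515839/1528470]; denominator coefficients [1, 2197/67932, -95/33048].
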